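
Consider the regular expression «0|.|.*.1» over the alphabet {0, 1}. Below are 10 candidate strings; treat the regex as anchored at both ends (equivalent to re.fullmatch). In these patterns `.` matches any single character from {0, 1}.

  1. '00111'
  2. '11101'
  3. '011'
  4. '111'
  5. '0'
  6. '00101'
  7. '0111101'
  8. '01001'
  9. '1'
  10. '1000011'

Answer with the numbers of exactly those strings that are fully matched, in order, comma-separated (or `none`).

1, 2, 3, 4, 5, 6, 7, 8, 9, 10

1 → match
2 → match
3 → match
4 → match
5 → match
6 → match
7 → match
8 → match
9 → match
10 → match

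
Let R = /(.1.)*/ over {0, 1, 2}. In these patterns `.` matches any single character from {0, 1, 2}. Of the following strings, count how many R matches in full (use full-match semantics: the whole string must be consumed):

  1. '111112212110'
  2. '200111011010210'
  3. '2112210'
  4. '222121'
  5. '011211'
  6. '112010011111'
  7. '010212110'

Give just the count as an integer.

1 → match
2 → no match
3 → no match
4 → no match
5 → match
6 → match
7 → match
Total matched: 4

4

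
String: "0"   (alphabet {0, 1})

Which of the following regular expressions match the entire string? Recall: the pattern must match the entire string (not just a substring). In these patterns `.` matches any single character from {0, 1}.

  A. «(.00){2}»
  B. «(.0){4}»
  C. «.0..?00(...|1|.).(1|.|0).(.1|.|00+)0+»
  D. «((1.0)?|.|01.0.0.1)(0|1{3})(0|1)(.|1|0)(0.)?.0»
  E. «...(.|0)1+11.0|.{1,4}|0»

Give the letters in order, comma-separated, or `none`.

A → no match — must end with "00"
B → no match
C → no match
D → no match
E → match

E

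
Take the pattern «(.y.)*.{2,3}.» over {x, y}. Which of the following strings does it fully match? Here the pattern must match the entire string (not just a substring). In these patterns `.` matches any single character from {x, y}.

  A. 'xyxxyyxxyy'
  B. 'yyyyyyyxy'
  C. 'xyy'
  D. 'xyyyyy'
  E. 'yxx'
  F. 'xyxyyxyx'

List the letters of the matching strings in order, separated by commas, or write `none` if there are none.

A → match
B → match
C → match
D → match
E → match
F → no match

A, B, C, D, E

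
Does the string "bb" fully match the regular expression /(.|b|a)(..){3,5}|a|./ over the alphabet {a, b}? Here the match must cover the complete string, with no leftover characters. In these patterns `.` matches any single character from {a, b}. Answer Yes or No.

No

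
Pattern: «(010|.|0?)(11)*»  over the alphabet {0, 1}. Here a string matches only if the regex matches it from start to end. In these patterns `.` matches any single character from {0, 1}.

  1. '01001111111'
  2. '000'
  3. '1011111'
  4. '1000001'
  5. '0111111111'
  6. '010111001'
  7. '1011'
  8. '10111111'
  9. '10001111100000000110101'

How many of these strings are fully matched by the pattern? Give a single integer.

1 → no match
2 → no match
3 → no match
4 → no match
5 → no match
6 → no match
7 → no match
8 → no match
9 → no match
Total matched: 0

0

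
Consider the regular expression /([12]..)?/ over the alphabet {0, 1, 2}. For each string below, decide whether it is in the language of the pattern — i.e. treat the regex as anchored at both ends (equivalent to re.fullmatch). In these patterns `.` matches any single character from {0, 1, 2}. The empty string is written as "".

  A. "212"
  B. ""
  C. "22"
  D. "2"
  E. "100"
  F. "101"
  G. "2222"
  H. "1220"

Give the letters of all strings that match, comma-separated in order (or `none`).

A, B, E, F

A → match
B → match
C → no match
D → no match
E → match
F → match
G → no match
H → no match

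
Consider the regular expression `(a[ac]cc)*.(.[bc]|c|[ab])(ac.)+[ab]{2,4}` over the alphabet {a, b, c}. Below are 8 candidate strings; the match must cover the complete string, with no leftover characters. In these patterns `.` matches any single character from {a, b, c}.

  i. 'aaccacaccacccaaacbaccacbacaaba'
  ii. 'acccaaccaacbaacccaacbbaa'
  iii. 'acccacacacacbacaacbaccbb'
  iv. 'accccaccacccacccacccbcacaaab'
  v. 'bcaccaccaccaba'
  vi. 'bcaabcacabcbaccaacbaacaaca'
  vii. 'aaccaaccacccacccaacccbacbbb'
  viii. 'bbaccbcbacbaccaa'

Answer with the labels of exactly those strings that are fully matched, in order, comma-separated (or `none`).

i → no match
ii → no match
iii → no match
iv → no match
v → match
vi → no match
vii → match
viii → no match

v, vii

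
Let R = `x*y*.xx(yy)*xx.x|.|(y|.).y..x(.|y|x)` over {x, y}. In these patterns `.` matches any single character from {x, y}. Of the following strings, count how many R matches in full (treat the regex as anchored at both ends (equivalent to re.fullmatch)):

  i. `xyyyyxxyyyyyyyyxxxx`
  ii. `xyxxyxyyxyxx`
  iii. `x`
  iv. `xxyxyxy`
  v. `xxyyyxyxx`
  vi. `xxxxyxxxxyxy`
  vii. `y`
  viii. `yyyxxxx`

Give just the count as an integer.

i → match
ii → no match
iii → match
iv → match
v → no match
vi → no match
vii → match
viii → match
Total matched: 5

5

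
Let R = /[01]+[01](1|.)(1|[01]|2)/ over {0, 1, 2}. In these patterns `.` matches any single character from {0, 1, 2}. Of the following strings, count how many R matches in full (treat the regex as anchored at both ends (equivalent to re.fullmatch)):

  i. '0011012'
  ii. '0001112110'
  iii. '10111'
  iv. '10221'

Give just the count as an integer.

i → match
ii → no match
iii → match
iv → no match
Total matched: 2

2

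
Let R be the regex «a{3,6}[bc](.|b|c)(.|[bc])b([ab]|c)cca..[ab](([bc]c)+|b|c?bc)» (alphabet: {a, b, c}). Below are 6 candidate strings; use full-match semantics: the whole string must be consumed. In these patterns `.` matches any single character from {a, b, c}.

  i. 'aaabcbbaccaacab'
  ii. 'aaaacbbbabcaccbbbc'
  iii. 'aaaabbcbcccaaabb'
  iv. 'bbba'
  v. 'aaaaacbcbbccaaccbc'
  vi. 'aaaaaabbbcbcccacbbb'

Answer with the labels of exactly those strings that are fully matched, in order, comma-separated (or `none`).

i, iii

i → match
ii → no match
iii → match
iv → no match — must start with 'a'
v → no match
vi → no match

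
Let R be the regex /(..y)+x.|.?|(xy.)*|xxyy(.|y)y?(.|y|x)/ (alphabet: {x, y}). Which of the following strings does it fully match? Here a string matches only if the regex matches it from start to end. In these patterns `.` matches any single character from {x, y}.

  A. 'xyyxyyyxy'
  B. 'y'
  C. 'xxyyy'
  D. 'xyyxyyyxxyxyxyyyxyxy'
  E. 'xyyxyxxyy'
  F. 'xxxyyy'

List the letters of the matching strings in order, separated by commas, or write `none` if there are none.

A. 'xyyxyyyxy' → no match
B. 'y' → match
C. 'xxyyy' → no match
D → no match
E. 'xyyxyxxyy' → match
F. 'xxxyyy' → no match

B, E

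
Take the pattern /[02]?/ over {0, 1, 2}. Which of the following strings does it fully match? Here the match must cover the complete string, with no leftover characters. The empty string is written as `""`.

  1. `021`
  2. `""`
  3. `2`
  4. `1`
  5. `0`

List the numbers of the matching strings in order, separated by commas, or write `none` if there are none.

1. `021` → no match
2. `""` → match
3. `2` → match
4. `1` → no match
5. `0` → match

2, 3, 5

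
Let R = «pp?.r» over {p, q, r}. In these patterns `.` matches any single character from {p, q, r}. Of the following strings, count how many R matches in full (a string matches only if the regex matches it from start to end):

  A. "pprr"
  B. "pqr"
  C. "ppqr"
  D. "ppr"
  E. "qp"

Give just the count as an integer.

4

A → match
B → match
C → match
D → match
E → no match — must start with "p"
Total matched: 4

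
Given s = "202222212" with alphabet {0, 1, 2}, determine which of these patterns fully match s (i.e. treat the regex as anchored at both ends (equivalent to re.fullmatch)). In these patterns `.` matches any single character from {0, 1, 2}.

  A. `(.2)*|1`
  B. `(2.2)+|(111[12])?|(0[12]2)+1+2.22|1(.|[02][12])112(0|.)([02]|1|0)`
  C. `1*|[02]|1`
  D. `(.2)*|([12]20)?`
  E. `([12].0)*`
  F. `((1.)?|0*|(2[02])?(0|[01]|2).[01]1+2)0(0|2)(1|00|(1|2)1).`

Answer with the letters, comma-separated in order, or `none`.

A → no match
B → match
C → no match
D → no match
E → no match
F → no match

B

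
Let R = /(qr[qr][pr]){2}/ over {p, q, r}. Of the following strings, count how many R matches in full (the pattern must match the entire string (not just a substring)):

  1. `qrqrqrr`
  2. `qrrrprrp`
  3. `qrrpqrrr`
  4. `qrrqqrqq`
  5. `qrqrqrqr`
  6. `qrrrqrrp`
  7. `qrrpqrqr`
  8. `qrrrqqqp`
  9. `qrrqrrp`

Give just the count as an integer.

1 → no match
2 → no match
3 → match
4 → no match
5 → match
6 → match
7 → match
8 → no match
9 → no match
Total matched: 4

4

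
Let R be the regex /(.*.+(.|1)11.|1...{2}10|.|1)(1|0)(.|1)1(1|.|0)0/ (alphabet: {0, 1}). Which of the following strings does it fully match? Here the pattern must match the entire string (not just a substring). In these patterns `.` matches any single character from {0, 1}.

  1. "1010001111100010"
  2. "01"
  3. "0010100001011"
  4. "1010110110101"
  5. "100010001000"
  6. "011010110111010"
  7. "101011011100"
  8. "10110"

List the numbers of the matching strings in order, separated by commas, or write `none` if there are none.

7

1 → no match
2 → no match — must end with "0"
3 → no match — must end with "0"
4 → no match — must end with "0"
5 → no match
6 → no match
7 → match
8 → no match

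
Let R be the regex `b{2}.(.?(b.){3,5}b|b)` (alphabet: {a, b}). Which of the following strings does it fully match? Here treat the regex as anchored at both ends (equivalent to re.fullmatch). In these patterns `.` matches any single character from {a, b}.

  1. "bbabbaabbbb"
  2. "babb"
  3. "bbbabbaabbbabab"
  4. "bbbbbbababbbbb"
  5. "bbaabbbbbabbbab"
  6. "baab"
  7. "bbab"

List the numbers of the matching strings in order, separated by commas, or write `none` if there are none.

1 → no match
2 → no match
3 → no match
4 → match
5 → match
6 → no match
7 → match

4, 5, 7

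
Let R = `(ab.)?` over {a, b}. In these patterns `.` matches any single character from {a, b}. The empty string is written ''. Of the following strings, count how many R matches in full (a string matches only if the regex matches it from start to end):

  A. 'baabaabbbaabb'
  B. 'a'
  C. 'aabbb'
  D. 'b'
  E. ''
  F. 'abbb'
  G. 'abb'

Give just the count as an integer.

2

A → no match
B. 'a' → no match
C. 'aabbb' → no match
D. 'b' → no match
E. '' → match
F. 'abbb' → no match
G. 'abb' → match
Total matched: 2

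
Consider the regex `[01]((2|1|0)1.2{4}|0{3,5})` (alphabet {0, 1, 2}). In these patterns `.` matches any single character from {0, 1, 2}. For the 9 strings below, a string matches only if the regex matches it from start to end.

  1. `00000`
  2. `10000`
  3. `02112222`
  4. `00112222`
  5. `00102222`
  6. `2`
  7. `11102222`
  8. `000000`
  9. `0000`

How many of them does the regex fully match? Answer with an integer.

8

1. `00000` → match
2. `10000` → match
3. `02112222` → match
4. `00112222` → match
5. `00102222` → match
6. `2` → no match
7. `11102222` → match
8. `000000` → match
9. `0000` → match
Total matched: 8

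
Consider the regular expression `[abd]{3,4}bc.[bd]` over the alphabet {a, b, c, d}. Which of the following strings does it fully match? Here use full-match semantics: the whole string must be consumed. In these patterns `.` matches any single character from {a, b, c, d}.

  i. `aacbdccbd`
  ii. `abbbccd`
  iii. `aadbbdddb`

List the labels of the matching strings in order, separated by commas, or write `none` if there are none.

ii

i → no match
ii → match
iii → no match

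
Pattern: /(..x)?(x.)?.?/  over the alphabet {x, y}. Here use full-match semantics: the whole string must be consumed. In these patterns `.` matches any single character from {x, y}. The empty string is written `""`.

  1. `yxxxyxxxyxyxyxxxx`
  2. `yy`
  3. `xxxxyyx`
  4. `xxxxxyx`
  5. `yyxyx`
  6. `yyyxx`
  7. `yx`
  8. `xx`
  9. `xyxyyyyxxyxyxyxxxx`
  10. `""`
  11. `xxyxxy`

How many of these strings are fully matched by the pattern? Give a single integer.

2

1 → no match
2 → no match
3 → no match
4 → no match
5 → no match
6 → no match
7 → no match
8 → match
9 → no match
10 → match
11 → no match
Total matched: 2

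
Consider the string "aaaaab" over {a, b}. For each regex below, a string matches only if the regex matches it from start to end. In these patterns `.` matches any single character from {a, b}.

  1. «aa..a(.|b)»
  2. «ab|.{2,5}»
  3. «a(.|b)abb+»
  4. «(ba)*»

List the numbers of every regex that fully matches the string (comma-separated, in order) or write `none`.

1 → match
2 → no match
3 → no match
4 → no match

1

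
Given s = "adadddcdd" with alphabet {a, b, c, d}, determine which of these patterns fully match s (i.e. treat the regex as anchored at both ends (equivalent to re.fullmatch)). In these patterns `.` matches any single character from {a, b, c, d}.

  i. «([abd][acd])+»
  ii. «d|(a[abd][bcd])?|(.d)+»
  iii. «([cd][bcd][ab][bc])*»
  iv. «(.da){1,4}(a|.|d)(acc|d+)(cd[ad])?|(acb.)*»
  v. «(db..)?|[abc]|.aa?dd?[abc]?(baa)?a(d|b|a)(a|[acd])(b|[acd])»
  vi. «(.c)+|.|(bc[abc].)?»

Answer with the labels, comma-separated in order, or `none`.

iv

i → no match
ii → no match
iii → no match
iv → match
v → no match
vi → no match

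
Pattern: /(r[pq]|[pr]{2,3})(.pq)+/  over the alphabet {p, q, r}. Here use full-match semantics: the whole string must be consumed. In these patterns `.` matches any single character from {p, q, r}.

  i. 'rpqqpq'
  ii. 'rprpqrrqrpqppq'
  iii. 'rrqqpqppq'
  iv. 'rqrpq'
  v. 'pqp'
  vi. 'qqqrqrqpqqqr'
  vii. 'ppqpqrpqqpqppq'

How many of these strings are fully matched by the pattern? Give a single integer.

i → no match
ii → no match
iii → no match
iv → match
v → no match — must end with 'pq'
vi → no match — must end with 'pq'
vii → match
Total matched: 2

2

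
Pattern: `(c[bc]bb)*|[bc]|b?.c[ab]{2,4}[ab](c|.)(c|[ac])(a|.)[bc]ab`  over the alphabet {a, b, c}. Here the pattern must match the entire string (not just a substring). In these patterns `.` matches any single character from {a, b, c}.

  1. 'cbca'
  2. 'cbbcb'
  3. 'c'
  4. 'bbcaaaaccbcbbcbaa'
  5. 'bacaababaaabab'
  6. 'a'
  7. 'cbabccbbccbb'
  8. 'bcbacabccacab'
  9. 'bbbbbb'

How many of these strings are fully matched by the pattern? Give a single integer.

2

1 → no match
2 → no match
3 → match
4 → no match
5 → match
6 → no match
7 → no match
8 → no match
9 → no match
Total matched: 2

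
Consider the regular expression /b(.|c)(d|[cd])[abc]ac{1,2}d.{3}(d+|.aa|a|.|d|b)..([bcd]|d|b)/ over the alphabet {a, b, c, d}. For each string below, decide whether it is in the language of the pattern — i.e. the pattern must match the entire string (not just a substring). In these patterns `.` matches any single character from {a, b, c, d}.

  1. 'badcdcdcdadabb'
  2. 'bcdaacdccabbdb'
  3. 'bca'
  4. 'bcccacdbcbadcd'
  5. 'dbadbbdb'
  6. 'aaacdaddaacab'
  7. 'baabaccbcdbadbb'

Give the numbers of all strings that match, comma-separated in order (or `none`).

1 → no match
2 → match
3 → no match
4 → match
5 → no match — must start with 'b'
6 → no match — must start with 'b'
7 → no match

2, 4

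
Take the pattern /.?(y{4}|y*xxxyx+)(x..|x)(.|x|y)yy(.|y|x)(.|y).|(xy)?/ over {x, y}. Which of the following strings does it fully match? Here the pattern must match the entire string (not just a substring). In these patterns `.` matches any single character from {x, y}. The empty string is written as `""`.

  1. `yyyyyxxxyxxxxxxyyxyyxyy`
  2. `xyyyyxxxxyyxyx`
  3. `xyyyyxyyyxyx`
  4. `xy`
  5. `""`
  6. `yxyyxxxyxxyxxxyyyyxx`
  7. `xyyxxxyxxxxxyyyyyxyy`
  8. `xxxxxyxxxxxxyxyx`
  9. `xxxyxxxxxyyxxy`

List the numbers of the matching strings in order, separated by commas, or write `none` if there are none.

1, 2, 3, 4, 5, 7, 9

1 → match
2 → match
3 → match
4 → match
5 → match
6 → no match
7 → match
8 → no match
9 → match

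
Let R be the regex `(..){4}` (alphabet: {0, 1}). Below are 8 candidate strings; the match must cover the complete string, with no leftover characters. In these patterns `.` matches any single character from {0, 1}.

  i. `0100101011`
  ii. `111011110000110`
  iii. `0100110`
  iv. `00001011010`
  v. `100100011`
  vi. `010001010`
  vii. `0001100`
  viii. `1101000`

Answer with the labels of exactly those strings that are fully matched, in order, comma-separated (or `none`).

none

i → no match
ii → no match
iii → no match
iv → no match
v → no match
vi → no match
vii → no match
viii → no match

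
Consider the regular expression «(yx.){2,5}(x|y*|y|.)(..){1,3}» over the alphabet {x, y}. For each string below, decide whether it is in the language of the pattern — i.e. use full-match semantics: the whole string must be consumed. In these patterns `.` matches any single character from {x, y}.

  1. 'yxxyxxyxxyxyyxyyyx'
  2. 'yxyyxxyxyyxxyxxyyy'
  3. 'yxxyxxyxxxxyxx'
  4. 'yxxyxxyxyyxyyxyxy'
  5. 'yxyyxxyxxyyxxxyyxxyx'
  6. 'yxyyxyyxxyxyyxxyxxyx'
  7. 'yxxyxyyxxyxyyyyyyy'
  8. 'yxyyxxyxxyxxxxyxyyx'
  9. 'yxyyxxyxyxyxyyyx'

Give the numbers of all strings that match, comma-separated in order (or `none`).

1 → match
2 → match
3 → match
4 → match
5 → no match
6 → match
7 → match
8 → match
9 → match

1, 2, 3, 4, 6, 7, 8, 9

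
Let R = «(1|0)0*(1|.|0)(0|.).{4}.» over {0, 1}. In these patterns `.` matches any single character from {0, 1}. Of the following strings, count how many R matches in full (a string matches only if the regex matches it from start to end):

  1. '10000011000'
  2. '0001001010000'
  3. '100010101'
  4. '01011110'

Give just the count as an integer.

3

1 → match
2 → no match
3 → match
4 → match
Total matched: 3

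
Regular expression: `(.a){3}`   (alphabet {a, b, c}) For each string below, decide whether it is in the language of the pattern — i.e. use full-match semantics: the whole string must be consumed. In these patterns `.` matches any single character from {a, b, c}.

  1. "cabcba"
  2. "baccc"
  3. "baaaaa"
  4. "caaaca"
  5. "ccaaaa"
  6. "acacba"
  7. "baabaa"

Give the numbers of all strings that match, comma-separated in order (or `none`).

1 → no match
2 → no match — must end with "a"
3 → match
4 → match
5 → no match
6 → no match
7 → no match

3, 4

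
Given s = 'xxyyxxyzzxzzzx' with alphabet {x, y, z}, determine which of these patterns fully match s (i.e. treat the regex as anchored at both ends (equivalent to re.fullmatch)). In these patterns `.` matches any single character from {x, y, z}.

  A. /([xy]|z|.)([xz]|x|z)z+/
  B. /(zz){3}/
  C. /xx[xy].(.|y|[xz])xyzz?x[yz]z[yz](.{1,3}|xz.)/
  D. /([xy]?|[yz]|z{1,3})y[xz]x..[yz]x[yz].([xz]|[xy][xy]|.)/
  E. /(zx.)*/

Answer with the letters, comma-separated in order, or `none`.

C

A → no match — must end with 'z'
B → no match — must start with 'zz'
C → match
D → no match
E → no match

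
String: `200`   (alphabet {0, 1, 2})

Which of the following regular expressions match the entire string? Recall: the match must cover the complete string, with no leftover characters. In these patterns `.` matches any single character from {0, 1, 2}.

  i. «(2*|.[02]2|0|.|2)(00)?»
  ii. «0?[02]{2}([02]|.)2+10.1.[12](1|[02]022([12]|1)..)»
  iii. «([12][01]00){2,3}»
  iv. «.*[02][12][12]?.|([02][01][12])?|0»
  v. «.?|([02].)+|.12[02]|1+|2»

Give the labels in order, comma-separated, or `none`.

i → match
ii → no match
iii → no match
iv → no match
v → no match

i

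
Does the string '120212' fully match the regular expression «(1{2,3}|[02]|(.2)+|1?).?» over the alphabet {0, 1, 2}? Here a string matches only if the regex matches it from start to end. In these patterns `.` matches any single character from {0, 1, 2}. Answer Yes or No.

Yes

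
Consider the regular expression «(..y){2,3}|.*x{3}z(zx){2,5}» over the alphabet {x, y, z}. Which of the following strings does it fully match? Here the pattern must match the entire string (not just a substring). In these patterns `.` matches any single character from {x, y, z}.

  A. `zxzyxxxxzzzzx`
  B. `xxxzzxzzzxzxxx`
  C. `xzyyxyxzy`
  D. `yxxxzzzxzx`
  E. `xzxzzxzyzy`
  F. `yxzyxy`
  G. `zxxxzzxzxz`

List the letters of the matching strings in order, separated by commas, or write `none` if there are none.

A → no match
B → no match
C → match
D → no match
E → no match
F → no match
G → no match

C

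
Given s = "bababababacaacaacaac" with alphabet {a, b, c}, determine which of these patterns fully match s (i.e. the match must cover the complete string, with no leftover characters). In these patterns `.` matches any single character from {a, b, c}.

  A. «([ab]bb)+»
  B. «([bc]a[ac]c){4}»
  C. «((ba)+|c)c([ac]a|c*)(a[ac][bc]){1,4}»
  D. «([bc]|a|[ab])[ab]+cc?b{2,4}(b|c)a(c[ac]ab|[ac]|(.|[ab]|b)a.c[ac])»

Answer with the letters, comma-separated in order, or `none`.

C

A → no match — must end with "bb"
B → no match
C → match
D → no match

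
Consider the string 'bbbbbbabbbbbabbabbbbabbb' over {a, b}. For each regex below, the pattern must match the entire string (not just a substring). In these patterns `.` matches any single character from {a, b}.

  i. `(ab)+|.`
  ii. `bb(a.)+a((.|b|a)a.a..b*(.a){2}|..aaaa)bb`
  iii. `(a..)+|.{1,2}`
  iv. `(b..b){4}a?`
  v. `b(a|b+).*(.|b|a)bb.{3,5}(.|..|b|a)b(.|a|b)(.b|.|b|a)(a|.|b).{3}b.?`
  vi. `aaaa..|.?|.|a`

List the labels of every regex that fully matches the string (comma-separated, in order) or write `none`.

v

i → no match
ii → no match — must start with 'bba'
iii → no match
iv → no match
v → match
vi → no match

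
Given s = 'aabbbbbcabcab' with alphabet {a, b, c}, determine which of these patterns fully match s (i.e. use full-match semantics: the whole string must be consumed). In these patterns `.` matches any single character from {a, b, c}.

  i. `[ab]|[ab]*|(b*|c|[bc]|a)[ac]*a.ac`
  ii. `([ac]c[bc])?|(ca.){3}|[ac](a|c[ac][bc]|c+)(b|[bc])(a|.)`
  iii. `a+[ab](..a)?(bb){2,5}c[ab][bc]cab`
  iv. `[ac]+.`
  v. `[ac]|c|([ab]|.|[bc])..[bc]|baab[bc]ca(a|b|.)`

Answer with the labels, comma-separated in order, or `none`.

iii

i → no match
ii → no match
iii → match
iv → no match
v → no match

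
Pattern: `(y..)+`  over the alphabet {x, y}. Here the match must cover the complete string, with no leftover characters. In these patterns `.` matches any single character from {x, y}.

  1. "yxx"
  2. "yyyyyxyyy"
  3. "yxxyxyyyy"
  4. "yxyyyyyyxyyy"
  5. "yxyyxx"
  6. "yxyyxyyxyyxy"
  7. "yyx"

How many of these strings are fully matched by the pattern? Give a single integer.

7

1 → match
2 → match
3 → match
4 → match
5 → match
6 → match
7 → match
Total matched: 7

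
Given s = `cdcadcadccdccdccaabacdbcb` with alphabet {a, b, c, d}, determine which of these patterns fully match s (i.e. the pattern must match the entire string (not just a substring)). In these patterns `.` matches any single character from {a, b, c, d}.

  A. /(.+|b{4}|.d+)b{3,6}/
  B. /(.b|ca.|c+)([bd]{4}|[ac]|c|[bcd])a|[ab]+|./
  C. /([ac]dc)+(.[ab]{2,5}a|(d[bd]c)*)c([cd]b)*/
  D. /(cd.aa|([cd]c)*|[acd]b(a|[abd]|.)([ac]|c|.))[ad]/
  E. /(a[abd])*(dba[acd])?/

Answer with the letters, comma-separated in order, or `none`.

A → no match
B → no match
C → match
D → no match
E → no match

C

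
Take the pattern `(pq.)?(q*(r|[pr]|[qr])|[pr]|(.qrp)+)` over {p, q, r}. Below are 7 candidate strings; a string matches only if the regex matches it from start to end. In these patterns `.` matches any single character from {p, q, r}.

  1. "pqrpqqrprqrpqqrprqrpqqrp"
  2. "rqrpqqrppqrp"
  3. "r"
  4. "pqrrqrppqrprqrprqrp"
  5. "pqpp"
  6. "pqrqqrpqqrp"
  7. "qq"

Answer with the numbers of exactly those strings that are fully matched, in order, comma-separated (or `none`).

1 → match
2 → match
3 → match
4 → match
5 → match
6 → match
7 → match

1, 2, 3, 4, 5, 6, 7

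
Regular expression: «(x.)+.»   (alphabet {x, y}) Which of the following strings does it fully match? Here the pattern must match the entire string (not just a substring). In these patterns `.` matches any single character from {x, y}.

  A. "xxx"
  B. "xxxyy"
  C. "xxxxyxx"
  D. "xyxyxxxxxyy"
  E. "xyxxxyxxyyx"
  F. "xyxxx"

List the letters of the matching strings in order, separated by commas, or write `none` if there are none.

A → match
B → match
C → no match
D → match
E → no match
F → match

A, B, D, F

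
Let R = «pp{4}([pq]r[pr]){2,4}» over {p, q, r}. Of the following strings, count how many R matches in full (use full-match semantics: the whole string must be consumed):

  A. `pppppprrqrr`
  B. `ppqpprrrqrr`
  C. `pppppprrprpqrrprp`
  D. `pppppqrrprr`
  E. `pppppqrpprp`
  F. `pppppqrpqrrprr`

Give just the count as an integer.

5

A → match
B → no match
C → match
D → match
E → match
F → match
Total matched: 5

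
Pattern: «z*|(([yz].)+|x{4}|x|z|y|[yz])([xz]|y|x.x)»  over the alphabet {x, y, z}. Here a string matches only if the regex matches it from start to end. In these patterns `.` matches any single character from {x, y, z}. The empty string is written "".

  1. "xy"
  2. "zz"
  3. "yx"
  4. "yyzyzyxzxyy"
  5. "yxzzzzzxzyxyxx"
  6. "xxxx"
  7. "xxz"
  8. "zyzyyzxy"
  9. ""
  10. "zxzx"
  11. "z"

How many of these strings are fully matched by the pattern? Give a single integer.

1 → match
2 → match
3 → match
4 → no match
5 → no match
6 → match
7 → no match
8 → no match
9 → match
10 → match
11 → match
Total matched: 7

7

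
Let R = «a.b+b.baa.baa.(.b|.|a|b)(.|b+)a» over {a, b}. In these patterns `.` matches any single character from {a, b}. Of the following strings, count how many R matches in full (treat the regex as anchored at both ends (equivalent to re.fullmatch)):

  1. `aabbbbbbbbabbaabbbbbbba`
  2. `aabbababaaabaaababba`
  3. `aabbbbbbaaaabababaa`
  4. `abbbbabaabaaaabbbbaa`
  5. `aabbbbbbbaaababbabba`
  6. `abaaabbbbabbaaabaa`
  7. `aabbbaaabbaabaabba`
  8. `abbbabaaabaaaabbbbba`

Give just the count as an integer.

1 → no match
2 → no match
3 → no match
4 → no match
5 → no match
6 → no match
7 → no match
8 → match
Total matched: 1

1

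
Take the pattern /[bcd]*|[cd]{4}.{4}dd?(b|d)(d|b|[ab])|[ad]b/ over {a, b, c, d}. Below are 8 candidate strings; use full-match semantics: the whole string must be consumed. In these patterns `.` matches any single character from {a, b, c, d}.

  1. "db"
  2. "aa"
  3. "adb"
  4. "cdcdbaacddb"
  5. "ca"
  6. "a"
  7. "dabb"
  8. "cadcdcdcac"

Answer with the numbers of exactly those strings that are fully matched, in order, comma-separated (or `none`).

1 → match
2 → no match
3 → no match
4 → match
5 → no match
6 → no match
7 → no match
8 → no match

1, 4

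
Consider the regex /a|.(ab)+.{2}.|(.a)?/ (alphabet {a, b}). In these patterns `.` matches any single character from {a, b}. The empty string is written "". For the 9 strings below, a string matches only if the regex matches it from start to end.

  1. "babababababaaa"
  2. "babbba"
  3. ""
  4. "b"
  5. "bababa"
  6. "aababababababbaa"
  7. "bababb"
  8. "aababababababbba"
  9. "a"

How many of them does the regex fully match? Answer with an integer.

1 → match
2 → match
3 → match
4 → no match
5 → match
6 → match
7 → match
8 → match
9 → match
Total matched: 8

8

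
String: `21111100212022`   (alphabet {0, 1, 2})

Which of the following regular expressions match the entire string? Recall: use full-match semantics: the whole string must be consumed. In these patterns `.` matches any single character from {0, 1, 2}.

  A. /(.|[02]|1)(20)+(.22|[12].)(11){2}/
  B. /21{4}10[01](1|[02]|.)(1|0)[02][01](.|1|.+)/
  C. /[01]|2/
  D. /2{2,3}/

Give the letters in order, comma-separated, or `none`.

A → no match — must end with `11`
B → match
C → no match
D → no match

B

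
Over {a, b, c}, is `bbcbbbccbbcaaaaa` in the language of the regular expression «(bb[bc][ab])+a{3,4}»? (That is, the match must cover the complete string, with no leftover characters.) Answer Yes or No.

No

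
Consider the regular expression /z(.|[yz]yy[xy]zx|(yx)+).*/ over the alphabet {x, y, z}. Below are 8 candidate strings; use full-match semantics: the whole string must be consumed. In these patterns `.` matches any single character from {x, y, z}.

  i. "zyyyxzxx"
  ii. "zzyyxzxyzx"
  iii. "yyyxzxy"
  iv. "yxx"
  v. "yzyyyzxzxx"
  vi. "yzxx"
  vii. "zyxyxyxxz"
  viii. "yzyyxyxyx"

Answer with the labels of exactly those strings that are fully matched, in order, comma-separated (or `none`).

i, ii, vii

i → match
ii → match
iii → no match — must start with "z"
iv → no match — must start with "z"
v → no match — must start with "z"
vi → no match — must start with "z"
vii → match
viii → no match — must start with "z"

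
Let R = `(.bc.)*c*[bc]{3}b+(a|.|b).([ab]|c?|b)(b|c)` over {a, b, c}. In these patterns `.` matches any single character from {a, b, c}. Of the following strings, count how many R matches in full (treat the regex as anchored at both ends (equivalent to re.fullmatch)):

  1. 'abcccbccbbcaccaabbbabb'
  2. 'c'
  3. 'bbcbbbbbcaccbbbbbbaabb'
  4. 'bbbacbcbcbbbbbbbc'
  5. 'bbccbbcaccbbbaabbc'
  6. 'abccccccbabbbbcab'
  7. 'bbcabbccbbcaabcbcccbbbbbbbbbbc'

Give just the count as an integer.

1

1 → no match
2 → no match
3 → no match
4 → no match
5 → no match
6 → no match
7 → match
Total matched: 1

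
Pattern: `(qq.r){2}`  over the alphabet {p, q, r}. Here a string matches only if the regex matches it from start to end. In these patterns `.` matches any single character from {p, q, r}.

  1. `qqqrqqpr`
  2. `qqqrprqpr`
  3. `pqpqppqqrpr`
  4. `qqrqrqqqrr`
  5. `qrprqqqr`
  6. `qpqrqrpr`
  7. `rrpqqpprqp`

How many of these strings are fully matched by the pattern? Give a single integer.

1

1 → match
2 → no match
3 → no match — must start with `qq`
4 → no match
5 → no match — must start with `qq`
6 → no match — must start with `qq`
7 → no match — must start with `qq`
Total matched: 1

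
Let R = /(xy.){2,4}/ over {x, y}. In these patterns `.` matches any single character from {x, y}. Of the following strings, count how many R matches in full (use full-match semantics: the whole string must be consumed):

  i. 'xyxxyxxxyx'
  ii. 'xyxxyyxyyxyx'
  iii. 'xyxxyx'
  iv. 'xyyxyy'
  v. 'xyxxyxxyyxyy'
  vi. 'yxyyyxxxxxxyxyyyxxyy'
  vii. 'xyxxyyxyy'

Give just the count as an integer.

i. 'xyxxyxxxyx' → no match
ii. 'xyxxyyxyyxyx' → match
iii. 'xyxxyx' → match
iv. 'xyyxyy' → match
v. 'xyxxyxxyyxyy' → match
vi → no match — must start with 'xy'
vii. 'xyxxyyxyy' → match
Total matched: 5

5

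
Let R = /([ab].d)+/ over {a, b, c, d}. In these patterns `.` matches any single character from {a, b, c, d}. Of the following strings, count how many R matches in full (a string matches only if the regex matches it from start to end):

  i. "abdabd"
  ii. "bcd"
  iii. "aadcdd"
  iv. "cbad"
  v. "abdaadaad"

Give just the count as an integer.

3

i → match
ii → match
iii → no match
iv → no match
v → match
Total matched: 3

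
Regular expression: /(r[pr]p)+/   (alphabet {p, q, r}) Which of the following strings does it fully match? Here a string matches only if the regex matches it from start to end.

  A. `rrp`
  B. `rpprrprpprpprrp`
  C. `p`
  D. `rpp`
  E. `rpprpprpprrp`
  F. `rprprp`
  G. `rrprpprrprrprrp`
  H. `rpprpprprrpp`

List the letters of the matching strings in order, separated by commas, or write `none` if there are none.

A → match
B → match
C → no match — must start with `r`
D → match
E → match
F → no match
G → match
H → no match

A, B, D, E, G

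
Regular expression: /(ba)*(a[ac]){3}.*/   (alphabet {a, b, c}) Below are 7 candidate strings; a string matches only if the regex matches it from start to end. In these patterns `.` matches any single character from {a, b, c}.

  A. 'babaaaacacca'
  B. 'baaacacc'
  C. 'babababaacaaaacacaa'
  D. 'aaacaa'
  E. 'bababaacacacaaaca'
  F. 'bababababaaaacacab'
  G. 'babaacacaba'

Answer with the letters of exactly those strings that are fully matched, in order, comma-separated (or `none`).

A, C, D, E, F

A → match
B → no match
C → match
D → match
E → match
F → match
G → no match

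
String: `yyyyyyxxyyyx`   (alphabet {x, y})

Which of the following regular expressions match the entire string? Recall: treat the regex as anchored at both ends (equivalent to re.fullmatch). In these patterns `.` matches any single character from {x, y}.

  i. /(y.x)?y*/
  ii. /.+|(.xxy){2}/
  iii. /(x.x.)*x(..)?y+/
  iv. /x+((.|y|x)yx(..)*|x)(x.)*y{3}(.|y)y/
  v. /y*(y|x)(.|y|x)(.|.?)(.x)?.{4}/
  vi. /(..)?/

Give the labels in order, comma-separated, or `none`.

i → no match
ii → match
iii → no match — must end with `y`
iv → no match — must start with `x`
v → match
vi → no match

ii, v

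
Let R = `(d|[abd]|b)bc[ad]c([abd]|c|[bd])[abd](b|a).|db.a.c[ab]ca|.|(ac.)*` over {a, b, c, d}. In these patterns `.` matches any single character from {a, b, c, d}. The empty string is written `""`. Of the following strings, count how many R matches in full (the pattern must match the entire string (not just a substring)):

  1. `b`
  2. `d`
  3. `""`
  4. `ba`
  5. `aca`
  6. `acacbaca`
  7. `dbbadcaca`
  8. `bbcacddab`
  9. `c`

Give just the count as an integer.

1 → match
2 → match
3 → match
4 → no match
5 → match
6 → no match
7 → match
8 → match
9 → match
Total matched: 7

7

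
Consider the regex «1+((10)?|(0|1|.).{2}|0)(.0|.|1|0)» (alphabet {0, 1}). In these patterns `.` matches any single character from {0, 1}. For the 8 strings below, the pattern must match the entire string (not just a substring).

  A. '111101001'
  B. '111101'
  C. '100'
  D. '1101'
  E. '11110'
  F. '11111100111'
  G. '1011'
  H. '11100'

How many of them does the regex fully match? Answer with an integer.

A. '111101001' → no match
B. '111101' → match
C. '100' → match
D. '1101' → match
E. '11110' → match
F. '11111100111' → no match
G. '1011' → no match
H. '11100' → match
Total matched: 5

5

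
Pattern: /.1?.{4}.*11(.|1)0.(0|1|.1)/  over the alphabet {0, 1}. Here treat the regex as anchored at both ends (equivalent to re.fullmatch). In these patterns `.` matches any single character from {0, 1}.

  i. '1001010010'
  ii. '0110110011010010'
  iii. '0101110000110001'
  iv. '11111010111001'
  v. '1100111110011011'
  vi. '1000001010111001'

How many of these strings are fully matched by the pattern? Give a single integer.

i → no match
ii → no match
iii → match
iv → match
v → no match
vi → match
Total matched: 3

3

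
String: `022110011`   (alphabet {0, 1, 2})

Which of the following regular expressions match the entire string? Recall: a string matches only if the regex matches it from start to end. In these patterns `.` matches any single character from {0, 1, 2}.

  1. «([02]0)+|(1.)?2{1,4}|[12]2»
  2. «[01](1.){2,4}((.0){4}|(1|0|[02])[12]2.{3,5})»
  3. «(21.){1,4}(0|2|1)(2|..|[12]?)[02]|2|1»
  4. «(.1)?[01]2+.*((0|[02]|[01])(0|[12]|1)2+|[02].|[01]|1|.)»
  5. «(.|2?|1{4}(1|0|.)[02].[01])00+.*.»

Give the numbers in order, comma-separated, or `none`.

4

1 → no match
2 → no match
3 → no match
4 → match
5 → no match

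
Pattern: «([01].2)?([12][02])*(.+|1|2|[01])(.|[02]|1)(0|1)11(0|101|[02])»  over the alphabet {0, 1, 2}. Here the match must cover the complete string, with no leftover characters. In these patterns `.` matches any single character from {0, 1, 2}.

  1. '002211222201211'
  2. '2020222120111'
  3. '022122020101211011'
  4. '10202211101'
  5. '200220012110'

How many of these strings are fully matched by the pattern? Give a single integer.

0

1 → no match
2 → no match
3 → no match
4 → no match
5 → no match
Total matched: 0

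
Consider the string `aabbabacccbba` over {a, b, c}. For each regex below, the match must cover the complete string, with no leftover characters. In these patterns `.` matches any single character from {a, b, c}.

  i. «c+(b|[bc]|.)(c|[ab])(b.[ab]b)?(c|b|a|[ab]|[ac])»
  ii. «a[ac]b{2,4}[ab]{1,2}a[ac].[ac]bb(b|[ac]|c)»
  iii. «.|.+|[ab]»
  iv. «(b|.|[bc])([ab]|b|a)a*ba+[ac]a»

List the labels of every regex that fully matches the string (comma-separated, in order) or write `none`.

ii, iii

i → no match — must start with `c`
ii → match
iii → match
iv → no match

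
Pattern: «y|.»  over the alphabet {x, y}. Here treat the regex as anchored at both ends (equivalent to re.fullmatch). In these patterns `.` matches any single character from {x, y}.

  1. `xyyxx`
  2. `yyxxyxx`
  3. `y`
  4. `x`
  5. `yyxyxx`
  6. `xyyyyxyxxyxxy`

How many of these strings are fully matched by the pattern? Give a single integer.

1 → no match
2 → no match
3 → match
4 → match
5 → no match
6 → no match
Total matched: 2

2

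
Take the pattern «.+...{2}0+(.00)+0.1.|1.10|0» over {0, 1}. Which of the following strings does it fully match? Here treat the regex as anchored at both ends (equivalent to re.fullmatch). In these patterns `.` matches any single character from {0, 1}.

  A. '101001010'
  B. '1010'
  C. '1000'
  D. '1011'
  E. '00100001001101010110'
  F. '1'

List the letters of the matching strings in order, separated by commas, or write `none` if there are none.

B

A → no match
B → match
C → no match
D → no match
E → no match
F → no match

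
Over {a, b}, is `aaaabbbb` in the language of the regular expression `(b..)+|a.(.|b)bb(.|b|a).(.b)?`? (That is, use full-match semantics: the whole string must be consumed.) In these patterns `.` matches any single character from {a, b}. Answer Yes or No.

No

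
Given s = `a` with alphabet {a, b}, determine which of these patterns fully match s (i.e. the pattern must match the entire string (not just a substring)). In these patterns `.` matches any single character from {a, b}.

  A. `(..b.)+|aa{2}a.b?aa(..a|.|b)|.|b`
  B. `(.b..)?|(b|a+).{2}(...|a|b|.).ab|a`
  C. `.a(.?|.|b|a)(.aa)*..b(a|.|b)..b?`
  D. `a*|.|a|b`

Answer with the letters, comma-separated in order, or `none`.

A → match
B → match
C → no match
D → match

A, B, D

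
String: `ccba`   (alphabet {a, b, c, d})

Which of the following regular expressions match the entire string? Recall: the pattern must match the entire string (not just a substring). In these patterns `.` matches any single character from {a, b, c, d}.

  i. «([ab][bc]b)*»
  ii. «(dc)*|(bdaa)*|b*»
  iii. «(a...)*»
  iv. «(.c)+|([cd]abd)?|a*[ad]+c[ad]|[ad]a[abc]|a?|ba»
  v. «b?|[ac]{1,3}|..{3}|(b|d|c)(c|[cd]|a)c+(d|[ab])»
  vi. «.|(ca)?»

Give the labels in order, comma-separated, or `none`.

i → no match
ii → no match
iii → no match
iv → no match
v → match
vi → no match

v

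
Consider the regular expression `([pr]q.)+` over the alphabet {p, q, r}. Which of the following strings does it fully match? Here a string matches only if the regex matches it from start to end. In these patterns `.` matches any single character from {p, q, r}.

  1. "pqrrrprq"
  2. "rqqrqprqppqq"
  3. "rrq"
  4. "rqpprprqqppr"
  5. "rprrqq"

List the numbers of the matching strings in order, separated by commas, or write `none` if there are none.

1 → no match
2 → match
3 → no match
4 → no match
5 → no match

2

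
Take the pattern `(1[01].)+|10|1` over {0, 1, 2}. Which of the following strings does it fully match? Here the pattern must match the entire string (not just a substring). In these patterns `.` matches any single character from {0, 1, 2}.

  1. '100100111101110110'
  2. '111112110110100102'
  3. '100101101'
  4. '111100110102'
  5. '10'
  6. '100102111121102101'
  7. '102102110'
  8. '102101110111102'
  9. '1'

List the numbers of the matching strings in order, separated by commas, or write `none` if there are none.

1, 2, 3, 4, 5, 7, 8, 9

1 → match
2 → match
3 → match
4 → match
5 → match
6 → no match
7 → match
8 → match
9 → match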